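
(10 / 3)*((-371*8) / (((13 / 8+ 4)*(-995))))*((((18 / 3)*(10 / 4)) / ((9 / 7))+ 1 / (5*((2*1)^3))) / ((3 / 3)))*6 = 16656416 / 134325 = 124.00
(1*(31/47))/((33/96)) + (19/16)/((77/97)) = 17975/5264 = 3.41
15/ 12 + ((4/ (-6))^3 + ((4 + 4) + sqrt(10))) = 12.12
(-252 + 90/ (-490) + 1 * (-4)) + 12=-11965/ 49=-244.18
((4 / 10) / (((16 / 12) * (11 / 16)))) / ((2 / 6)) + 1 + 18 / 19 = 3403 / 1045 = 3.26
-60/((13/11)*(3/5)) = -84.62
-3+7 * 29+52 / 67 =13452 / 67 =200.78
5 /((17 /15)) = 75 /17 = 4.41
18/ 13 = 1.38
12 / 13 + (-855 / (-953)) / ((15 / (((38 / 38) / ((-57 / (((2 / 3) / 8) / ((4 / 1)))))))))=548915 / 594672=0.92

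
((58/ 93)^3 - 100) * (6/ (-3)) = 160481176/ 804357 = 199.51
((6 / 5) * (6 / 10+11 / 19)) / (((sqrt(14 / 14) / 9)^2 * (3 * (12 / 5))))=1512 / 95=15.92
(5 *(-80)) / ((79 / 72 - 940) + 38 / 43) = 1238400 / 2904107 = 0.43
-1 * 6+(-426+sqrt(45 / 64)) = -432+3 * sqrt(5) / 8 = -431.16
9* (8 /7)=72 /7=10.29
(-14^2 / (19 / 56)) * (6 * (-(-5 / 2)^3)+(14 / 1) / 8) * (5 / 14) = -374360 / 19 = -19703.16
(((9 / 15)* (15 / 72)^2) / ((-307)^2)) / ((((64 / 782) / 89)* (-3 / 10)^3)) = -21749375 / 1954347264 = -0.01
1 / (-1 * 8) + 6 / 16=1 / 4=0.25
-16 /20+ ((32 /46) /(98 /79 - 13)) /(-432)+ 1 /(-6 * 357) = -549443863 /686521710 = -0.80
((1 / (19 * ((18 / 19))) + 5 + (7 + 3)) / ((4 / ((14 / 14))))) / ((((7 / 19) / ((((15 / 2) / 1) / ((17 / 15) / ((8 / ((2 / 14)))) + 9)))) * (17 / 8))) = 514900 / 128809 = 4.00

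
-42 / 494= -0.09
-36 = -36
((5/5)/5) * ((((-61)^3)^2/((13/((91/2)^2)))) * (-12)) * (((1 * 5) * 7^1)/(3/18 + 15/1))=-45440970186402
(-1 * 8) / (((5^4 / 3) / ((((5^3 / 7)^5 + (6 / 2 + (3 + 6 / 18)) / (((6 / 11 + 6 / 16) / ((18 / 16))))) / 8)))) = -823978122038 / 94539375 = -8715.71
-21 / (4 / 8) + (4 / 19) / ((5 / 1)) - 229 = -270.96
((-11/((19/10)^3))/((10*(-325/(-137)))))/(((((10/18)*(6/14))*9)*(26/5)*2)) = -10549/3477513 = -0.00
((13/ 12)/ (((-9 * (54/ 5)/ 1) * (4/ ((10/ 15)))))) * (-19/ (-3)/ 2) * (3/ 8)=-1235/ 559872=-0.00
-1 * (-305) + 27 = 332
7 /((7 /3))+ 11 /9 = 38 /9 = 4.22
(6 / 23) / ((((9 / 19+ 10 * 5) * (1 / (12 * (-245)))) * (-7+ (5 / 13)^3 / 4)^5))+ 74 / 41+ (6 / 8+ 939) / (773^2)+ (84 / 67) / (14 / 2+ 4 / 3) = 882999682865903248840876525470420001237 / 451013548992708901503350809825922896300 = 1.96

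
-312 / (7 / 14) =-624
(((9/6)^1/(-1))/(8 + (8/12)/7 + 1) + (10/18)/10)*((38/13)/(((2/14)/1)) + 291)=-34.06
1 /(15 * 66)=1 /990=0.00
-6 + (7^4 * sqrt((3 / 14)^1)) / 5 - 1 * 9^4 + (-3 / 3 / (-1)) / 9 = -6344.60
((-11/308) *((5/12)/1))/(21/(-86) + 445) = -215/6425832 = -0.00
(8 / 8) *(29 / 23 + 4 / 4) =52 / 23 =2.26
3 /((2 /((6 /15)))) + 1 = 8 /5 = 1.60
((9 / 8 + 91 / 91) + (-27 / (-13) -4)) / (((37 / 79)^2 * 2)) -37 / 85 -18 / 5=-86529751 / 24203920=-3.58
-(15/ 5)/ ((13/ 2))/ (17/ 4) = -24/ 221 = -0.11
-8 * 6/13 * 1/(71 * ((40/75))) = -90/923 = -0.10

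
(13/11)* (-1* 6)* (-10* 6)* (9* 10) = 421200/11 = 38290.91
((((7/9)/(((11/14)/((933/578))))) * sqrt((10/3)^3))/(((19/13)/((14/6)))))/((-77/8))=-15848560 * sqrt(30)/53817291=-1.61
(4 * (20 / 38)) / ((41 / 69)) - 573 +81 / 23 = -10139862 / 17917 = -565.94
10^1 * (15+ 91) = 1060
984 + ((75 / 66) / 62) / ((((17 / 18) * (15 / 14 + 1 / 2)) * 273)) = 1631415003 / 1657942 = 984.00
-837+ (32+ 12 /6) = -803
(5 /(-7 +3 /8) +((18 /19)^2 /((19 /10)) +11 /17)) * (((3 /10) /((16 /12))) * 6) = 60855759 /123599180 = 0.49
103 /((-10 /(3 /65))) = -309 /650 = -0.48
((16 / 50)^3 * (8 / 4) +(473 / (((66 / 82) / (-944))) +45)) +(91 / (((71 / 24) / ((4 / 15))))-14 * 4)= -1846310841263 / 3328125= -554760.06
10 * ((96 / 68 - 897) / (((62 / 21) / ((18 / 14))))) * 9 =-18498375 / 527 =-35101.28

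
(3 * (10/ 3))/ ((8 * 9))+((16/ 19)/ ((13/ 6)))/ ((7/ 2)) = 15557/ 62244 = 0.25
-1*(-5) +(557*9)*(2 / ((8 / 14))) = 17550.50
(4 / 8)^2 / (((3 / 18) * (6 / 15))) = 3.75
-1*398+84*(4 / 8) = -356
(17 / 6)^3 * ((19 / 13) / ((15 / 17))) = 1586899 / 42120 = 37.68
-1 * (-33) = 33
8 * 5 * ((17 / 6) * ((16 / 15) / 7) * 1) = 1088 / 63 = 17.27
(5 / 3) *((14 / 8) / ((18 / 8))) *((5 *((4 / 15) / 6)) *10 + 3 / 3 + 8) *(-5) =-17675 / 243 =-72.74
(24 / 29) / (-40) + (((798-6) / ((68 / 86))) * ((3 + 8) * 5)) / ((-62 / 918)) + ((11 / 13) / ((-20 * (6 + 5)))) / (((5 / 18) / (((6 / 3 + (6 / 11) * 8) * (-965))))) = -524262594894 / 642785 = -815611.12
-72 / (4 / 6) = -108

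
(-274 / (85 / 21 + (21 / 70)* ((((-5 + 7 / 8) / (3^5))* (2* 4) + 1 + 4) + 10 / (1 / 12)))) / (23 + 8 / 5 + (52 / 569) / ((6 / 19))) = -1104983775 / 4166196772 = -0.27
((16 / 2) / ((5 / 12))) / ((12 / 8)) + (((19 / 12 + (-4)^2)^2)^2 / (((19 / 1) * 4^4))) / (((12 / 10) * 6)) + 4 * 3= 499791597481 / 18154782720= 27.53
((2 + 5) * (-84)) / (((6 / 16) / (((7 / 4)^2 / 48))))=-2401 / 24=-100.04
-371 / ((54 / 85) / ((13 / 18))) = -409955 / 972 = -421.76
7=7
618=618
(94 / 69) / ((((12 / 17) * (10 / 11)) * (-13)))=-8789 / 53820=-0.16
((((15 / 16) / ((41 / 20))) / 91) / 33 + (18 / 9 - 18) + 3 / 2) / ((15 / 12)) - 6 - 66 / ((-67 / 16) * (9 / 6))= -97511741 / 13748735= -7.09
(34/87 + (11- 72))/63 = -5273/5481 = -0.96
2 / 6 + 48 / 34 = 89 / 51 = 1.75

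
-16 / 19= -0.84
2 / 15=0.13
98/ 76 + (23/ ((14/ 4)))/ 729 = 251795/ 193914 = 1.30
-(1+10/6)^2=-64/9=-7.11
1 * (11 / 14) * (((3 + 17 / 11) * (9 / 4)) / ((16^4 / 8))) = 225 / 229376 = 0.00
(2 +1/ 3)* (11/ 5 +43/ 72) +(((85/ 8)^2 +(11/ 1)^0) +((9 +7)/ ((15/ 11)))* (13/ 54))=3194437/ 25920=123.24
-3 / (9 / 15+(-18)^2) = -5 / 541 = -0.01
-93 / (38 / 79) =-193.34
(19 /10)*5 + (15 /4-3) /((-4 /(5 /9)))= 451 /48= 9.40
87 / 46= 1.89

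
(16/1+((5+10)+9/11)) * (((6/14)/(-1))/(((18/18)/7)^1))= -95.45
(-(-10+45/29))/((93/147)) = 12005/899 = 13.35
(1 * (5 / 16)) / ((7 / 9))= 45 / 112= 0.40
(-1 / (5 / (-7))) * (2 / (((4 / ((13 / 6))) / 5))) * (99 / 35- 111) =-820.30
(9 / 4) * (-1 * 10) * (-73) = 3285 / 2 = 1642.50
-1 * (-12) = 12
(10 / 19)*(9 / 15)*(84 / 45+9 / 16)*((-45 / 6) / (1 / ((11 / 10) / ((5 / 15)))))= -57717 / 3040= -18.99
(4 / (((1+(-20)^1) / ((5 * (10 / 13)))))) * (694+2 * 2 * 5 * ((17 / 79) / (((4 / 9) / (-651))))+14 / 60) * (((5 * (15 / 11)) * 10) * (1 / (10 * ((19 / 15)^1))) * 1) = 477097500 / 19513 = 24450.24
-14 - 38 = -52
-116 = -116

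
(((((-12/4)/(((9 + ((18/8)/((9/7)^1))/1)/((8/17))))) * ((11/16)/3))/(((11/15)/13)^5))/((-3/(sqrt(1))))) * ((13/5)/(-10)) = -48871441125/10702571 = -4566.33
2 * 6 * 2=24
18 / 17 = 1.06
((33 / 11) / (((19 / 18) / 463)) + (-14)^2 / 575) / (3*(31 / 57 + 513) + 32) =7189937 / 8590500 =0.84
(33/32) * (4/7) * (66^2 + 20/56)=2012637/784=2567.14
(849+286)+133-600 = 668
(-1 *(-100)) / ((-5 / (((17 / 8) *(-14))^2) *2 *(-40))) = 14161 / 64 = 221.27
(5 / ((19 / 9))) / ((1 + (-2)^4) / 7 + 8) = 315 / 1387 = 0.23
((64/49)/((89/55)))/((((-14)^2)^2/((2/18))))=220/94236849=0.00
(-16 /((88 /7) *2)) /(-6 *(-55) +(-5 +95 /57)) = -3 /1540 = -0.00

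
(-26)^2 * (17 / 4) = 2873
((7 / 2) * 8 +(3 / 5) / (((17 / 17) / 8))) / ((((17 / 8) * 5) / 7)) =9184 / 425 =21.61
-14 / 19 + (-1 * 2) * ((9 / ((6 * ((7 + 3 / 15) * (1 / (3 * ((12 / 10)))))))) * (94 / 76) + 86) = -13269 / 76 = -174.59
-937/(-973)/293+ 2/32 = 300081/4561424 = 0.07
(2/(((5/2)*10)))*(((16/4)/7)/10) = 0.00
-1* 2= -2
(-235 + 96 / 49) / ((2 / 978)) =-5583891 / 49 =-113956.96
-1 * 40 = -40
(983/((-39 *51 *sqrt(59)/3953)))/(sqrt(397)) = -65861 *sqrt(23423)/789633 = -12.77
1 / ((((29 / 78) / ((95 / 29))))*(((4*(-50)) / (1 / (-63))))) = 247 / 353220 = 0.00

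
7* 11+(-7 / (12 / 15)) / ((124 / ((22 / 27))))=515207 / 6696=76.94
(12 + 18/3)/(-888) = -0.02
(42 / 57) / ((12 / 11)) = 77 / 114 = 0.68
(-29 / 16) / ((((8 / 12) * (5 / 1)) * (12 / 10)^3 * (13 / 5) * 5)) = -725 / 29952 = -0.02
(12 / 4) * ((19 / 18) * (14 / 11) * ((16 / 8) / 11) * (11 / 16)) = 133 / 264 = 0.50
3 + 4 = 7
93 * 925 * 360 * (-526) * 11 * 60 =-10751198040000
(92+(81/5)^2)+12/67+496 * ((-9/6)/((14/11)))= -2696191/11725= -229.95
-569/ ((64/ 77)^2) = -3373601/ 4096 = -823.63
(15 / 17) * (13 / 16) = 195 / 272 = 0.72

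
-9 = -9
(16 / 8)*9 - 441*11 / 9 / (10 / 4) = -988 / 5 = -197.60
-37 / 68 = -0.54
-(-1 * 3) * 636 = 1908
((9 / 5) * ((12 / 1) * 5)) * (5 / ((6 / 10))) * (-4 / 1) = -3600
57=57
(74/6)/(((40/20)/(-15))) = -92.50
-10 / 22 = -5 / 11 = -0.45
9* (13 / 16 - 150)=-21483 / 16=-1342.69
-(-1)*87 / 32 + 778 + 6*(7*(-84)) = -87913 / 32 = -2747.28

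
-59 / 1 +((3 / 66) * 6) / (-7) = -4546 / 77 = -59.04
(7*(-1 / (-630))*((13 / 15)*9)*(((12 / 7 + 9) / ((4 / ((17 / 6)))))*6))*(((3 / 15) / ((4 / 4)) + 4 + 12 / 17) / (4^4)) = 5421 / 71680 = 0.08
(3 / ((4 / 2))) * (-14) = -21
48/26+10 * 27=3534/13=271.85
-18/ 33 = -6/ 11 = -0.55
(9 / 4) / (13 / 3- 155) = -27 / 1808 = -0.01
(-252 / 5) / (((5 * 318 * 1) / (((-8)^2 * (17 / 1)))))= -45696 / 1325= -34.49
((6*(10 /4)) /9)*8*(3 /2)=20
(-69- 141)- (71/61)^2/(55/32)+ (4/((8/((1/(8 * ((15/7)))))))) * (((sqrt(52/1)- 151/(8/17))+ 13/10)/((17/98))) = -294497007193/1113323200+ 343 * sqrt(13)/1020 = -263.31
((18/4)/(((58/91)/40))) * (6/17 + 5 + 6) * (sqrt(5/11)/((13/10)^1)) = 1215900 * sqrt(55)/5423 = 1662.80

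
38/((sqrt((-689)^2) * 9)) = 38/6201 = 0.01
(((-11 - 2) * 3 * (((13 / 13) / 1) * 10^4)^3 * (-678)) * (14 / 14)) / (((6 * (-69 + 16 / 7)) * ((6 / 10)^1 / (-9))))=990867237687366.17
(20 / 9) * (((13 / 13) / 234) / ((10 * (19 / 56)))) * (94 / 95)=5264 / 1900665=0.00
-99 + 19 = -80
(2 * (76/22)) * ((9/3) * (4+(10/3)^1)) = 152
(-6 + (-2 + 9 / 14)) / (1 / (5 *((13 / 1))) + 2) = -6695 / 1834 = -3.65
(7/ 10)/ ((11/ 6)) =21/ 55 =0.38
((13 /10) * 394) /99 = 2561 /495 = 5.17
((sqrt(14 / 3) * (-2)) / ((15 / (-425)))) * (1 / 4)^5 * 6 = 85 * sqrt(42) / 768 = 0.72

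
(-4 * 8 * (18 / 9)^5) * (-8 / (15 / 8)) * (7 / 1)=458752 / 15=30583.47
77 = 77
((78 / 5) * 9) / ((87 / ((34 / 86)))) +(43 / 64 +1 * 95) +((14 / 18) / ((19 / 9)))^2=96.45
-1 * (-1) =1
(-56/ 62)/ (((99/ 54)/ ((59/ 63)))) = -472/ 1023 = -0.46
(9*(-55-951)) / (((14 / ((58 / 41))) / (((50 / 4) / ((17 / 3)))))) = -9846225 / 4879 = -2018.08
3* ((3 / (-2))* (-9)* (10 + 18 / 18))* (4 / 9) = 198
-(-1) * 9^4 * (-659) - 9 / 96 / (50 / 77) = -6917918631 / 1600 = -4323699.14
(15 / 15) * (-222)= -222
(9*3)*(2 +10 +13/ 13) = 351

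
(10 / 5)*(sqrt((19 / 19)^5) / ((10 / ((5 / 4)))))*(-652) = -163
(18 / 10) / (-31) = -9 / 155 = -0.06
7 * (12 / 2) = 42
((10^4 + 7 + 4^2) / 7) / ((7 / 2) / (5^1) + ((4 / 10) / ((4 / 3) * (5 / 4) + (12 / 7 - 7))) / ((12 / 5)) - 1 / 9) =68557320 / 25991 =2637.73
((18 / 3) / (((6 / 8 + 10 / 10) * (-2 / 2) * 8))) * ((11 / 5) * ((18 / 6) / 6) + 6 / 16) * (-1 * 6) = 531 / 140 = 3.79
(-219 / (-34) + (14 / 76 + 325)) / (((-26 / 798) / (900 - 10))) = -2001979350 / 221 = -9058730.09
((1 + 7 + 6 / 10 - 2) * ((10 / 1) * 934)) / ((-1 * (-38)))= 30822 / 19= 1622.21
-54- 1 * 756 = -810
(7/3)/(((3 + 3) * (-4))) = -7/72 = -0.10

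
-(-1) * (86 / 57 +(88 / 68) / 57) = 1484 / 969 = 1.53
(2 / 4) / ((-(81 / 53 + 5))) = -53 / 692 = -0.08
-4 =-4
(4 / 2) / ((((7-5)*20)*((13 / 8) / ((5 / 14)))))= 1 / 91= 0.01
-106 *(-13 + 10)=318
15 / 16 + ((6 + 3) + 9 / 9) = 175 / 16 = 10.94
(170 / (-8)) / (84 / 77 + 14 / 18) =-1683 / 148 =-11.37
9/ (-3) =-3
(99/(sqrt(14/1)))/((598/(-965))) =-95535 * sqrt(14)/8372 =-42.70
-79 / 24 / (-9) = 79 / 216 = 0.37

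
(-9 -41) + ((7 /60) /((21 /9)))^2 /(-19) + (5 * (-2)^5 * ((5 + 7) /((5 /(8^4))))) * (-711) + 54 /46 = 1118306255.17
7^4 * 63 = 151263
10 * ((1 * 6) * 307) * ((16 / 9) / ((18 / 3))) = 49120 / 9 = 5457.78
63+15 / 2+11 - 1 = 161 / 2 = 80.50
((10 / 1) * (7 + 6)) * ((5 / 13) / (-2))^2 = 4.81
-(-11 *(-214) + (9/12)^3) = -150683/64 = -2354.42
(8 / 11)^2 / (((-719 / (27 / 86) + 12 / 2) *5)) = -216 / 4663945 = -0.00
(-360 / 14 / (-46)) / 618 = 15 / 16583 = 0.00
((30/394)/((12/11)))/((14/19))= 0.09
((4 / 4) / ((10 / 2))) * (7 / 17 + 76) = 1299 / 85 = 15.28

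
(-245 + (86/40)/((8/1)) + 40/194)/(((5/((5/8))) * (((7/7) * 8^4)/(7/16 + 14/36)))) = -451608451/73232547840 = -0.01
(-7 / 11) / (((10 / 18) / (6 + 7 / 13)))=-1071 / 143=-7.49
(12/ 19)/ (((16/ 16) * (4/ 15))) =45/ 19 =2.37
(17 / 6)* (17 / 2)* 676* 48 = 781456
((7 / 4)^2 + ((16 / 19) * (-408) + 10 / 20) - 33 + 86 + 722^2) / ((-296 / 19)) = -158383083 / 4736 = -33442.37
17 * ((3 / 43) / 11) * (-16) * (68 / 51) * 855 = -930240 / 473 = -1966.68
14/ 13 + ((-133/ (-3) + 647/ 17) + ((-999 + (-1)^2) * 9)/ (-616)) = 20022253/ 204204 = 98.05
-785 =-785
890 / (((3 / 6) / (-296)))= -526880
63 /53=1.19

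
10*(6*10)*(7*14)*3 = 176400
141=141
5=5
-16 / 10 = -8 / 5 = -1.60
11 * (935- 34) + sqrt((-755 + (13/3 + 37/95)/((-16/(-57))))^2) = 425967/40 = 10649.18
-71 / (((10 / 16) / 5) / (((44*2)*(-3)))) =149952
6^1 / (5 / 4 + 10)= 0.53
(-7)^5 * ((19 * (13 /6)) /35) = -593047 /30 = -19768.23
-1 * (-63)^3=250047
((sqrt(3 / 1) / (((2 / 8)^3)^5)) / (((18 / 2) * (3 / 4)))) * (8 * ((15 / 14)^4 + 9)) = 94577327341568 * sqrt(3) / 7203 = 22742292961.22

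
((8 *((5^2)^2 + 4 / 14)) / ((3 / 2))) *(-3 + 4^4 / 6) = 396848 / 3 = 132282.67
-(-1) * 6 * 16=96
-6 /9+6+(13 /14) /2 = 5.80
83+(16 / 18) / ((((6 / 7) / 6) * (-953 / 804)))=222289 / 2859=77.75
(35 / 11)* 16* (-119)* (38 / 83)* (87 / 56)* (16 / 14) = -4924.60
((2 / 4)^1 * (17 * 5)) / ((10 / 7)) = 29.75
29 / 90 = 0.32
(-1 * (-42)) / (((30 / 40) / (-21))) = -1176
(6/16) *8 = 3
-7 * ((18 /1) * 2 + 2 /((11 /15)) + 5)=-3367 /11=-306.09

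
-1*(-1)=1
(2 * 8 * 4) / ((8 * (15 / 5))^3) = 1 / 216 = 0.00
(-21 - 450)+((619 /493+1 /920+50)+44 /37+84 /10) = -6883092031 /16781720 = -410.15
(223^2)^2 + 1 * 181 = 2472973622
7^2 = 49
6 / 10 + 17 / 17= 8 / 5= 1.60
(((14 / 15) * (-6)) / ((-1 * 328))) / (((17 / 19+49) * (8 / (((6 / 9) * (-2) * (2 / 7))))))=-19 / 1166040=-0.00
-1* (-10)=10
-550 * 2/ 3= -366.67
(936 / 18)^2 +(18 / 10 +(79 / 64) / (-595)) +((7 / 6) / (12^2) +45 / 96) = 556496695 / 205632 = 2706.27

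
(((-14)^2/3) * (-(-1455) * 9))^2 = 731948691600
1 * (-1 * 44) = -44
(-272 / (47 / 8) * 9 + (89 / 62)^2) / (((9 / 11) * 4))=-823994699 / 6504048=-126.69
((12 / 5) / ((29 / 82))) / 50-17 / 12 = -1.28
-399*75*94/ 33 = -937650/ 11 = -85240.91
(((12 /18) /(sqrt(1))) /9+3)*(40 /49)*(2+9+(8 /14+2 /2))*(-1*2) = -584320 /9261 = -63.09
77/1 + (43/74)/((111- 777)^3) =1683236470565/21860213904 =77.00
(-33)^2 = 1089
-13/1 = -13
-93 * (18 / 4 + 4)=-1581 / 2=-790.50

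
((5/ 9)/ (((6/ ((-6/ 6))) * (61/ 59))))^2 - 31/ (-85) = 343760641/ 922287060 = 0.37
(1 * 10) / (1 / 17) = 170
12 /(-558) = -2 /93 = -0.02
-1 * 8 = -8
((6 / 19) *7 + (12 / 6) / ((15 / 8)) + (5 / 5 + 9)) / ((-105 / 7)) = -3784 / 4275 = -0.89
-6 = -6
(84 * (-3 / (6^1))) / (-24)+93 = 379 / 4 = 94.75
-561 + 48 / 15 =-2789 / 5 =-557.80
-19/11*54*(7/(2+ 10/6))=-21546/121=-178.07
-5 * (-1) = 5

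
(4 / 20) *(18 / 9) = 2 / 5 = 0.40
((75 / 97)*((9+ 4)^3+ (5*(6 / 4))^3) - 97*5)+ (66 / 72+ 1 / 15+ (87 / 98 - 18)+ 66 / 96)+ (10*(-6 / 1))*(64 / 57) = 31580578637 / 21673680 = 1457.09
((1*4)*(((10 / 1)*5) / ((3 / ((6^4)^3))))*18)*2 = 5224277606400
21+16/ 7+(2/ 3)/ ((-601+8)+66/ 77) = 2026807/ 87045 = 23.28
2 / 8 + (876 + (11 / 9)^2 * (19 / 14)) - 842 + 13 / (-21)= 80873 / 2268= 35.66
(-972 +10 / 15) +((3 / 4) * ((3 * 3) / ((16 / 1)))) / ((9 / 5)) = -186451 / 192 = -971.10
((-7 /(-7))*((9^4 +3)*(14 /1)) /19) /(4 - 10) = -15316 /19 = -806.11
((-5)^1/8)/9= -5/72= -0.07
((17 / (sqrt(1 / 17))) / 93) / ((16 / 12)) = 17 * sqrt(17) / 124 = 0.57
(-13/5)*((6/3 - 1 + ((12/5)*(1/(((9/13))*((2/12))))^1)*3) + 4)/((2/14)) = -30667/25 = -1226.68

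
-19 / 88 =-0.22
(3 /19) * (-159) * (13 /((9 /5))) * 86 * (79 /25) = -4681066 /95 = -49274.38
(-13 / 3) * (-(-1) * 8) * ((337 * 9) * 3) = -315432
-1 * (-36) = 36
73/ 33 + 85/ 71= 3.41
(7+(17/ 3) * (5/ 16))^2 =177241/ 2304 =76.93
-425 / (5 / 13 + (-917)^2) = -5525 / 10931562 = -0.00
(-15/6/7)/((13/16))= -40/91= -0.44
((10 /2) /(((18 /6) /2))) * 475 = 4750 /3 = 1583.33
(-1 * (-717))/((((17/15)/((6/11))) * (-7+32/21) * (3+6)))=-30114/4301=-7.00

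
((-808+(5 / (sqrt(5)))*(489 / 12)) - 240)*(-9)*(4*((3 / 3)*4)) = 150912 - 5868*sqrt(5) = 137790.75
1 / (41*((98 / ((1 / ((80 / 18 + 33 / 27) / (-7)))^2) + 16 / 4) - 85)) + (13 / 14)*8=321869 / 43337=7.43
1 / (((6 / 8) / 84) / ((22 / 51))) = 2464 / 51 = 48.31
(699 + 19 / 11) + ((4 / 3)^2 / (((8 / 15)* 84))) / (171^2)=28399093183 / 40528026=700.73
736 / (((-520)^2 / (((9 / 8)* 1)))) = 207 / 67600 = 0.00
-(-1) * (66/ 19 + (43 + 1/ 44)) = 38871/ 836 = 46.50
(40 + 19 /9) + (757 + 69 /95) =683861 /855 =799.84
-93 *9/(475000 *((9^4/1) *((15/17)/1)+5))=-14229/46787500000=-0.00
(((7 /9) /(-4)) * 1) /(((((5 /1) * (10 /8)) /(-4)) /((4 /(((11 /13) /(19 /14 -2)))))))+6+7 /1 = 3471 /275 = 12.62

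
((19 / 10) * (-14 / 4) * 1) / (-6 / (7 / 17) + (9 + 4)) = 931 / 220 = 4.23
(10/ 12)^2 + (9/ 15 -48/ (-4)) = 2393/ 180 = 13.29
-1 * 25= -25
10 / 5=2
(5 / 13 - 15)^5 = -247609900000 / 371293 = -666885.45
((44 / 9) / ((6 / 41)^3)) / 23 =758131 / 11178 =67.82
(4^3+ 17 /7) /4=465 /28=16.61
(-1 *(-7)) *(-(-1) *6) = 42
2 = 2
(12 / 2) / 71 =6 / 71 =0.08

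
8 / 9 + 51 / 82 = 1115 / 738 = 1.51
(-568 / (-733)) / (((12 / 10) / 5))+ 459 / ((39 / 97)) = 32727659 / 28587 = 1144.84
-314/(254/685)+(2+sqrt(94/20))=-107291/127+sqrt(470)/10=-842.64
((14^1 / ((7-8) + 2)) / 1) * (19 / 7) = 38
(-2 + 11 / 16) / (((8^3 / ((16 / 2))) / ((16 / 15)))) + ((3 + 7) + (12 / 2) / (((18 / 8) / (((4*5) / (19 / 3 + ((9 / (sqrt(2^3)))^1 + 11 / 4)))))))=55603839 / 3335360 - 17280*sqrt(2) / 10423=14.33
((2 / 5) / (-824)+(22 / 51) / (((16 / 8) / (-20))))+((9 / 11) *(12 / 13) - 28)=-474128653 / 15023580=-31.56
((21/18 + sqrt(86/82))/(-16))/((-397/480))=30 *sqrt(1763)/16277 + 35/397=0.17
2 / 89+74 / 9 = 6604 / 801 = 8.24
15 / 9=5 / 3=1.67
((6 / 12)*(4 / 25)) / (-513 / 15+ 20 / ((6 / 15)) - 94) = -2 / 1955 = -0.00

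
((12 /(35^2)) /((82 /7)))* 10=12 /1435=0.01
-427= -427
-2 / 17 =-0.12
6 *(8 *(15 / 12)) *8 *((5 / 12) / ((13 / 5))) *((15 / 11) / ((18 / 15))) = 12500 / 143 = 87.41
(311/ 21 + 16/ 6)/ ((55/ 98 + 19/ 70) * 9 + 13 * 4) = 12845/ 43728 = 0.29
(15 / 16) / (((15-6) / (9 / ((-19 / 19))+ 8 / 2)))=-25 / 48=-0.52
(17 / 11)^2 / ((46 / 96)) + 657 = 1842303 / 2783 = 661.98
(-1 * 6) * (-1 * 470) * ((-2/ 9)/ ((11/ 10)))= -18800/ 33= -569.70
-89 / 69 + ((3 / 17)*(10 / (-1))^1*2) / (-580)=-43670 / 34017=-1.28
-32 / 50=-16 / 25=-0.64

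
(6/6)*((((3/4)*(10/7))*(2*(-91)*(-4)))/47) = 780/47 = 16.60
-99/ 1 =-99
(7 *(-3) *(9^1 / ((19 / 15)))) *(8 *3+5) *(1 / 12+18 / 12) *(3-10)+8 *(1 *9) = 192123 / 4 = 48030.75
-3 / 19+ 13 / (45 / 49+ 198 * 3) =-75350 / 553869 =-0.14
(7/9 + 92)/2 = 835/18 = 46.39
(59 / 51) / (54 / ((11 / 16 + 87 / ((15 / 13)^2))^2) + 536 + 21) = 370469028779 / 178375384412967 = 0.00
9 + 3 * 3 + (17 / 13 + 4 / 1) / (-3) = 16.23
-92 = -92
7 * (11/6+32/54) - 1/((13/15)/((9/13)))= 147683/9126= 16.18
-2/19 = -0.11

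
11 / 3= 3.67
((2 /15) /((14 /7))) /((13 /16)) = 16 /195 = 0.08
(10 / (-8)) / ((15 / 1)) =-0.08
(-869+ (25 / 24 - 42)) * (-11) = 240229 / 24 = 10009.54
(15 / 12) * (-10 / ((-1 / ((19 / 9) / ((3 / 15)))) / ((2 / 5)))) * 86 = 40850 / 9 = 4538.89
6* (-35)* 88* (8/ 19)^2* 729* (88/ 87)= -25291284480/ 10469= -2415826.20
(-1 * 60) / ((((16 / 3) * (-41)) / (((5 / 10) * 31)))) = 1395 / 328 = 4.25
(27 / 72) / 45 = 1 / 120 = 0.01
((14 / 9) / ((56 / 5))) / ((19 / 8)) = 10 / 171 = 0.06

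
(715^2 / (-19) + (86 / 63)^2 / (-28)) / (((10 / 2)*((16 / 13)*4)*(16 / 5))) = -92322095489 / 270273024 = -341.59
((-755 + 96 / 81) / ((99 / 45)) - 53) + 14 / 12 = -234319 / 594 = -394.48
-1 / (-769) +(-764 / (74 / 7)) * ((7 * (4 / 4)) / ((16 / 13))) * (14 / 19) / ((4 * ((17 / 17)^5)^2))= -654922213 / 8649712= -75.72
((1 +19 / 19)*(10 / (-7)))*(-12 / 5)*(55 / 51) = 7.39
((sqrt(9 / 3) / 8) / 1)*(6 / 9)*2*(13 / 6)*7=91*sqrt(3) / 36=4.38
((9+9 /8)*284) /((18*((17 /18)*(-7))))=-5751 /238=-24.16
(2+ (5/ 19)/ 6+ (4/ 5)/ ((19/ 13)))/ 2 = 1477/ 1140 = 1.30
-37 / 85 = -0.44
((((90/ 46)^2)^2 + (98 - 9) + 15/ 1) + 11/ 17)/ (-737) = -567547764/ 3506127889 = -0.16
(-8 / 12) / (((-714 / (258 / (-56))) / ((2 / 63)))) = -43 / 314874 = -0.00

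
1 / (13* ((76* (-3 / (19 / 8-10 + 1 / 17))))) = 343 / 134368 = 0.00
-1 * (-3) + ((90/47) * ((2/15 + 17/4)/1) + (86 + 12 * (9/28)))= 66623/658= 101.25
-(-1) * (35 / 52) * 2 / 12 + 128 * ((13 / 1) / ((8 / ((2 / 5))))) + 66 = 232927 / 1560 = 149.31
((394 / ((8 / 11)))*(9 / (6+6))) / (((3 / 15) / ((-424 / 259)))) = -1722765 / 518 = -3325.80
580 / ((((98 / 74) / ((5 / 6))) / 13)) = 697450 / 147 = 4744.56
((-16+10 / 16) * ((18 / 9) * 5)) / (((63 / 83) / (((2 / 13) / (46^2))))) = -17015 / 1155336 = -0.01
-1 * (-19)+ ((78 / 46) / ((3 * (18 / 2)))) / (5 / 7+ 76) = 19.00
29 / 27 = 1.07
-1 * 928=-928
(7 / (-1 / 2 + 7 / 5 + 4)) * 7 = 10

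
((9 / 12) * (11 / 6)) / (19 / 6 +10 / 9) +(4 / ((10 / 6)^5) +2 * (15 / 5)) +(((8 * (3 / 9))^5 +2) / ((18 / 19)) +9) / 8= 4939787017 / 191362500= 25.81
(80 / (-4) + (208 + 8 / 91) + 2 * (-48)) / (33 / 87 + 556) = 48604 / 293657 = 0.17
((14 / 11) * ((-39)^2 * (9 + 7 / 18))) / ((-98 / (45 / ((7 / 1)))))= -1285245 / 1078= -1192.25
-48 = -48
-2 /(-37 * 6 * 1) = 1 /111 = 0.01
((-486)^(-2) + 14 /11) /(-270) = -661351 /140300424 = -0.00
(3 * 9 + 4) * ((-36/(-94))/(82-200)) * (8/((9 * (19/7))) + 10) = -54746/52687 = -1.04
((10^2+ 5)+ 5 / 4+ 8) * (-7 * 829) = -2651971 / 4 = -662992.75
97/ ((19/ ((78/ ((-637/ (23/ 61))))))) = -0.24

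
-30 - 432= -462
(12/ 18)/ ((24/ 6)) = 1/ 6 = 0.17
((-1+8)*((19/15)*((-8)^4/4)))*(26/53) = 3540992/795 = 4454.08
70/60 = 7/6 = 1.17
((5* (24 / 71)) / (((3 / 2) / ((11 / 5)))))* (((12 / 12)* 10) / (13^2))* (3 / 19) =0.02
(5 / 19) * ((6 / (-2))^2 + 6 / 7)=345 / 133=2.59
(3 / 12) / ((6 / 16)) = 0.67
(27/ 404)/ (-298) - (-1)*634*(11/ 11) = 76328501/ 120392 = 634.00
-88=-88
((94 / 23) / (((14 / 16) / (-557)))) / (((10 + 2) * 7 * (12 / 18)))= -46.46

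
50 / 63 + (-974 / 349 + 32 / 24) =-14596 / 21987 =-0.66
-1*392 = -392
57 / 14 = 4.07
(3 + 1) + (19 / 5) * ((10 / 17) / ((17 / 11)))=1574 / 289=5.45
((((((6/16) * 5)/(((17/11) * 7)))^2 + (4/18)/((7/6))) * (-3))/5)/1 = -599563/4531520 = -0.13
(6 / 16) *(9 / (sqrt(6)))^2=81 / 16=5.06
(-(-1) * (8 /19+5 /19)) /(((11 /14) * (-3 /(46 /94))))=-4186 /29469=-0.14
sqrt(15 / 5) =sqrt(3) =1.73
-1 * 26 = -26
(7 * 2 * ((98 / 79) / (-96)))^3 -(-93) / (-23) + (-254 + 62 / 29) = -1163404075288573 / 4546119347712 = -255.91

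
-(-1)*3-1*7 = -4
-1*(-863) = 863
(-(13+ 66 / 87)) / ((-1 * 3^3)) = 133 / 261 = 0.51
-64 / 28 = -16 / 7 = -2.29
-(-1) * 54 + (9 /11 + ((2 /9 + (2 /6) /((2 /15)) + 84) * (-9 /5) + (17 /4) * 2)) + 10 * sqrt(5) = -5103 /55 + 10 * sqrt(5) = -70.42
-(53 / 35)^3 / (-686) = 148877 / 29412250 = 0.01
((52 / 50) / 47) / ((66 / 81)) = 351 / 12925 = 0.03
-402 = -402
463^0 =1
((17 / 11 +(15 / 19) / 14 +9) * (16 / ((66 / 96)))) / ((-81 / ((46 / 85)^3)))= -386490887168 / 800532203625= -0.48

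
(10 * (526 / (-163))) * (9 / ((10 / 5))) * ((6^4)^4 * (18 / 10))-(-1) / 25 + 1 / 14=-42068673050974611243 / 57050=-737400053478959.01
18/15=6/5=1.20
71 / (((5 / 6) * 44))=213 / 110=1.94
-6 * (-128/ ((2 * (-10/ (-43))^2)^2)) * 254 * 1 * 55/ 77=11909149.08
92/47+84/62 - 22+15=-5373/1457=-3.69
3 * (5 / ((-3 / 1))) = -5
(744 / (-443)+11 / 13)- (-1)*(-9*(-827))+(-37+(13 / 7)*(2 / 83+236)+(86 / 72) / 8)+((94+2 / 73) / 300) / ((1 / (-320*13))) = 2300239319254997 / 351729312480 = 6539.80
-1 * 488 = -488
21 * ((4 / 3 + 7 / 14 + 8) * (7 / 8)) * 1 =2891 / 16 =180.69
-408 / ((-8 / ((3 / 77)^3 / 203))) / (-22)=-0.00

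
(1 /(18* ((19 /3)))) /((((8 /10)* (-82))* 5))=-1 /37392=-0.00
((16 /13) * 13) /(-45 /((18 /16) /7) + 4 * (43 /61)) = -244 /4227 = -0.06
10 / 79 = 0.13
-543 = -543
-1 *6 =-6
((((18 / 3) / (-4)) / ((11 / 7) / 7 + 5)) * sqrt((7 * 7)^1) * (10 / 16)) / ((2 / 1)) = -5145 / 8192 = -0.63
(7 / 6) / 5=7 / 30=0.23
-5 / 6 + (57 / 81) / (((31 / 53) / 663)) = 444629 / 558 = 796.83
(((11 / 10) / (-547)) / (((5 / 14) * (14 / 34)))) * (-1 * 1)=187 / 13675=0.01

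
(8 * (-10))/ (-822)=40/ 411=0.10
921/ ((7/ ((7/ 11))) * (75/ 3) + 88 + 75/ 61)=2.53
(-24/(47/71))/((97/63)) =-23.55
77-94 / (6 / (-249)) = 3978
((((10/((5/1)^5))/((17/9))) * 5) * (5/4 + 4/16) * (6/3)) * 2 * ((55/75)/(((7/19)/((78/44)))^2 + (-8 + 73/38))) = -39533832/6402274375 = -0.01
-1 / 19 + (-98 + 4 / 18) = -16729 / 171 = -97.83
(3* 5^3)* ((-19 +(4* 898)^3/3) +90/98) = 283867110131750/49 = 5793206329219.39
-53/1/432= -53/432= -0.12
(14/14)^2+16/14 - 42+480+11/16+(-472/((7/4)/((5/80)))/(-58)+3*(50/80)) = 1438851/3248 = 443.00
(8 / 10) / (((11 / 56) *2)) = 112 / 55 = 2.04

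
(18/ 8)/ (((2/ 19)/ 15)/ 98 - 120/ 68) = -2136645/ 1675732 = -1.28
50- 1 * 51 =-1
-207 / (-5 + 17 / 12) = 2484 / 43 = 57.77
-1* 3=-3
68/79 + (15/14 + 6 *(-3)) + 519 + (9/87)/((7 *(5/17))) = 502.98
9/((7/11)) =99/7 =14.14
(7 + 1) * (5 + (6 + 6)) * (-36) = -4896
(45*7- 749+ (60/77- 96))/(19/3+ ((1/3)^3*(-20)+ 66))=-1100250/148841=-7.39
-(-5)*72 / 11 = 360 / 11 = 32.73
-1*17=-17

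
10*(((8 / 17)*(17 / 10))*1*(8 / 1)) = 64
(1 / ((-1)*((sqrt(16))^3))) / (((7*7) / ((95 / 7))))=-95 / 21952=-0.00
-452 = -452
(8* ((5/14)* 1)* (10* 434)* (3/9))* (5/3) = 6888.89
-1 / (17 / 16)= -0.94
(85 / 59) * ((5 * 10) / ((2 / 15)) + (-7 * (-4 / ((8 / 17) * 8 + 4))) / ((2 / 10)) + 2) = 1108060 / 1947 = 569.11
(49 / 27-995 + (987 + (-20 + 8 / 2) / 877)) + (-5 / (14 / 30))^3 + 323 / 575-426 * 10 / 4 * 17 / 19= -194188731387136 / 88731724725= -2188.49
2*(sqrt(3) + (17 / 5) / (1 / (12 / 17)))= 2*sqrt(3) + 24 / 5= 8.26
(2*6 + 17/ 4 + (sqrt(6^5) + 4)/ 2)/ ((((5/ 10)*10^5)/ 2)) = 73/ 100000 + 9*sqrt(6)/ 12500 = 0.00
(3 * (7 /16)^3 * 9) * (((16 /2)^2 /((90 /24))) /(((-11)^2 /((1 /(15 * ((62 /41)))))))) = 0.01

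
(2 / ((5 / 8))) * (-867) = -13872 / 5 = -2774.40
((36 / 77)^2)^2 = 1679616 / 35153041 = 0.05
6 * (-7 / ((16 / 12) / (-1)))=31.50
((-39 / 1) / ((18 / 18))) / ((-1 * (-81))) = -13 / 27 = -0.48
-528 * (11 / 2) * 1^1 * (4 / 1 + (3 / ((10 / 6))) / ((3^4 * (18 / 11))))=-1573484 / 135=-11655.44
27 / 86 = 0.31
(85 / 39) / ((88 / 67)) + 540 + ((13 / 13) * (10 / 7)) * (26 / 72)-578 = -2581961 / 72072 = -35.82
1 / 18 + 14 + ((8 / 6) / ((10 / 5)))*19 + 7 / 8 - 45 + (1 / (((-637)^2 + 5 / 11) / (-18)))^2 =-780090816529225 / 44825649478416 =-17.40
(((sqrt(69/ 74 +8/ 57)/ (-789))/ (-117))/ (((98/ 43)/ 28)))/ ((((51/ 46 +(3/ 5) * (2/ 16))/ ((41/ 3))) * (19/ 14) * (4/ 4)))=0.00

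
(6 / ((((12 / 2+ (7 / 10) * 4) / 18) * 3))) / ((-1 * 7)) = -45 / 77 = -0.58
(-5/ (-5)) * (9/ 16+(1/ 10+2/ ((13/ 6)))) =1649/ 1040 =1.59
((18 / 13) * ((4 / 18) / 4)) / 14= 1 / 182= 0.01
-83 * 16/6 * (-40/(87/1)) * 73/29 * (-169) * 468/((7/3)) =-51116632320/5887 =-8682967.95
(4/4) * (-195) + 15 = -180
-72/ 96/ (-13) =3/ 52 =0.06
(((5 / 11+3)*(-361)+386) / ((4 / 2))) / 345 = -4736 / 3795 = -1.25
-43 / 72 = -0.60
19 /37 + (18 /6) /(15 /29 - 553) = 301199 /592814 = 0.51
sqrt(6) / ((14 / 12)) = 6 * sqrt(6) / 7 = 2.10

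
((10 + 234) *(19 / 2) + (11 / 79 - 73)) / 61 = 177366 / 4819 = 36.81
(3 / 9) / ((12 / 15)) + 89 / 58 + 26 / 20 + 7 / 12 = 556 / 145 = 3.83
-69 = -69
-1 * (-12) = 12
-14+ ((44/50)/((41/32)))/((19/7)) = -267722/19475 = -13.75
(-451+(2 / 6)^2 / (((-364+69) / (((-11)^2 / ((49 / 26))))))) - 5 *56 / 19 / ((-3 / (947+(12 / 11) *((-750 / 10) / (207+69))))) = 2626195686463 / 625366665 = 4199.45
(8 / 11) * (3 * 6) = 144 / 11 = 13.09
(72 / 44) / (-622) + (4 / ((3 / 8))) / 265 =0.04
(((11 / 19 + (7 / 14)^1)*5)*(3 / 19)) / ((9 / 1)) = 205 / 2166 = 0.09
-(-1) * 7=7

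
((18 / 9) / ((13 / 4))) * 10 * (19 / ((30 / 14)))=2128 / 39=54.56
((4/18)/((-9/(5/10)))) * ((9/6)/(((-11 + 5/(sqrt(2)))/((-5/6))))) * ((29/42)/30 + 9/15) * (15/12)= -43175/35435232 - 19625 * sqrt(2)/70870464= -0.00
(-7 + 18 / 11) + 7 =18 / 11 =1.64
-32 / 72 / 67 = -4 / 603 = -0.01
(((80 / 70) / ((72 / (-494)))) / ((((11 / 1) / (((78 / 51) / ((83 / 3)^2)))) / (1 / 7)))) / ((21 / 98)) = -0.00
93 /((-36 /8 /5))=-310 /3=-103.33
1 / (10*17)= 1 / 170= 0.01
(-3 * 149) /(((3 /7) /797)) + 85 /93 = -77308118 /93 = -831270.09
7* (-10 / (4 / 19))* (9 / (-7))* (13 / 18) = 1235 / 4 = 308.75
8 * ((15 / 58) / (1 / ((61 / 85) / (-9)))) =-244 / 1479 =-0.16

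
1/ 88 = 0.01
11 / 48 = 0.23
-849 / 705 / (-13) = 283 / 3055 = 0.09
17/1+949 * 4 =3813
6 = 6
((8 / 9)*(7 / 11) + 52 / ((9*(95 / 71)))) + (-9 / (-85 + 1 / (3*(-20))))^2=1197902370332 / 244719990405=4.89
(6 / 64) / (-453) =-1 / 4832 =-0.00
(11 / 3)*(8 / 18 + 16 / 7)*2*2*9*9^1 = 22704 / 7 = 3243.43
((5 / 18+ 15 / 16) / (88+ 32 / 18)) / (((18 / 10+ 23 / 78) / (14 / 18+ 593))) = 3.84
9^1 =9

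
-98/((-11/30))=2940/11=267.27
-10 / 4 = -5 / 2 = -2.50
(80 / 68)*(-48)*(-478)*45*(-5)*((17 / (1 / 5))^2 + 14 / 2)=-746689536000 / 17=-43922913882.35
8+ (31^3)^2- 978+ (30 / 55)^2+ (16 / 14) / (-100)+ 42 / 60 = 887502711.99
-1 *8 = -8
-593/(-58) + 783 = 46007/58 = 793.22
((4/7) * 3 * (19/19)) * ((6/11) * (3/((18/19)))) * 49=1596/11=145.09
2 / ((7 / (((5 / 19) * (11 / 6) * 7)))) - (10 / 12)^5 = 83185 / 147744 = 0.56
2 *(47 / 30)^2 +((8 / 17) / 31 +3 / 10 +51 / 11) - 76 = -86267491 / 1304325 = -66.14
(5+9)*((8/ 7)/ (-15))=-16/ 15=-1.07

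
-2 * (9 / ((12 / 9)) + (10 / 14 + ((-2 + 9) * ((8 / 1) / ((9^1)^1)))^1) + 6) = -39.37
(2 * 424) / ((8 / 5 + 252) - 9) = 4240 / 1223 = 3.47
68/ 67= 1.01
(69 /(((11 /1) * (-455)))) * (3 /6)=-69 /10010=-0.01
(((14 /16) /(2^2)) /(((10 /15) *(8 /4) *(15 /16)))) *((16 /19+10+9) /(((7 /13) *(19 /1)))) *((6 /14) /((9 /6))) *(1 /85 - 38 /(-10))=0.37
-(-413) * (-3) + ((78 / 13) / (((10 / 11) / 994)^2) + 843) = 179318634 / 25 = 7172745.36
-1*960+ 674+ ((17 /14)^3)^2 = -2129309727 /7529536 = -282.79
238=238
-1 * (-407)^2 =-165649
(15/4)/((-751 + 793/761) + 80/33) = -376695/75091256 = -0.01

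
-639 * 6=-3834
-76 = -76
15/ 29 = 0.52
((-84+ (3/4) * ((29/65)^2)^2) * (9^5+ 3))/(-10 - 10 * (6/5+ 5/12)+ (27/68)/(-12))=72227704917621456/381628511875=189261.82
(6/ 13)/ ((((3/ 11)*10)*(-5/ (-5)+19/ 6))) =66/ 1625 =0.04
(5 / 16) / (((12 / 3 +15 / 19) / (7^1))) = 95 / 208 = 0.46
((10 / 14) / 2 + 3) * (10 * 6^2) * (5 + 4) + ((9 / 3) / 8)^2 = 4873023 / 448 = 10877.28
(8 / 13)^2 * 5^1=320 / 169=1.89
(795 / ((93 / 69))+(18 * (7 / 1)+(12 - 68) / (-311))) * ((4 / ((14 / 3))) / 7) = 41418822 / 472409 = 87.68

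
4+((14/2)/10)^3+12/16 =5093/1000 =5.09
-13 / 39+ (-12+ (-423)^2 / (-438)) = -420.85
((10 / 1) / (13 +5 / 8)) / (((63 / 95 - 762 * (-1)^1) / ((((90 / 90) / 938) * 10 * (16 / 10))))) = 60800 / 3703869813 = 0.00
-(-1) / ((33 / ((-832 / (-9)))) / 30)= 8320 / 99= 84.04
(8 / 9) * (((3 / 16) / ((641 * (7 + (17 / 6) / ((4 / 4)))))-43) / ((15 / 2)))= -26019454 / 5105565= -5.10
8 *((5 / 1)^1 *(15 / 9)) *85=17000 / 3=5666.67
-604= -604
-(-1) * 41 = 41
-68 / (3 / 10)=-680 / 3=-226.67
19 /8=2.38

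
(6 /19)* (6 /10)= 18 /95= 0.19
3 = 3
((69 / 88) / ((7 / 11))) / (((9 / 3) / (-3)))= -69 / 56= -1.23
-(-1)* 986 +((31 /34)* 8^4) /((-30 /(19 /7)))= 1156874 /1785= 648.11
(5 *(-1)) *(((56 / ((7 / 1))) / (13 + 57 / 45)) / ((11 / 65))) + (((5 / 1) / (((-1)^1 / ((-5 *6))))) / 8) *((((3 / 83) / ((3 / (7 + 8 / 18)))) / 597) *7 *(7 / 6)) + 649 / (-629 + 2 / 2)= -11588573349239 / 659266541208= -17.58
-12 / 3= -4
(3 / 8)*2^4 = 6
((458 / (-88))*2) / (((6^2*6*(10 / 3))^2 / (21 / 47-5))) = 24503 / 268012800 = 0.00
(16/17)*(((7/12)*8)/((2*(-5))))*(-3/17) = 112/1445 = 0.08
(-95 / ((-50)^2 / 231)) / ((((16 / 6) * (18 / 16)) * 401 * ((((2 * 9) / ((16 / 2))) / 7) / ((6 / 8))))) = -10241 / 601500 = -0.02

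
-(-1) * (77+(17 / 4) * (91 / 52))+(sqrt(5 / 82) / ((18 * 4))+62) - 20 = 126.44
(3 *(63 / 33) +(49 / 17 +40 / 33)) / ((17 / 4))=22040 / 9537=2.31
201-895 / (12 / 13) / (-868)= 2105251 / 10416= 202.12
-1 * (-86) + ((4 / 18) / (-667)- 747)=-3967985 / 6003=-661.00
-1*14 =-14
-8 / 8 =-1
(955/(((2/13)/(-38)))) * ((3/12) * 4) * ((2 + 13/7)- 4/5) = -5047939/7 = -721134.14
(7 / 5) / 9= 7 / 45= 0.16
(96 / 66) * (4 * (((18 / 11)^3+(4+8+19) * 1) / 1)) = 205.86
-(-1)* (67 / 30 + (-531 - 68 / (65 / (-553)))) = 3881 / 78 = 49.76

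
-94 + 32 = -62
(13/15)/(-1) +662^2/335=1313861/1005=1307.32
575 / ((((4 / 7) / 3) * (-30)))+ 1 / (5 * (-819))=-3296483 / 32760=-100.63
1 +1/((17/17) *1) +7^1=9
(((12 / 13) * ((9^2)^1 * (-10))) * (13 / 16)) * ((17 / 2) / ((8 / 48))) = -61965 / 2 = -30982.50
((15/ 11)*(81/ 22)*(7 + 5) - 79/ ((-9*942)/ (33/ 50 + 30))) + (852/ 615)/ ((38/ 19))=42918990929/ 700989300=61.23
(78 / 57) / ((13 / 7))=14 / 19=0.74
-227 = -227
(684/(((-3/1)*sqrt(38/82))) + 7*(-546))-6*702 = -8034-12*sqrt(779) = -8368.93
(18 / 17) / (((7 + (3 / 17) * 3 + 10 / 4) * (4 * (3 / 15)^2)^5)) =1006.81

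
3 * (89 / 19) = 267 / 19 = 14.05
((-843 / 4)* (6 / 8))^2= 6395841 / 256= 24983.75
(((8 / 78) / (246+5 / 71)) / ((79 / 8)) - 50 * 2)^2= 28974673941281357584 / 2897469840078801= 9999.99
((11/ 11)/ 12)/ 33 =1/ 396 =0.00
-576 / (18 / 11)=-352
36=36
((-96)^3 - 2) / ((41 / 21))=-18579498 / 41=-453158.49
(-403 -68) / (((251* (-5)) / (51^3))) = 62478621 / 1255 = 49783.76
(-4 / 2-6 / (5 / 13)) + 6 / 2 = -73 / 5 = -14.60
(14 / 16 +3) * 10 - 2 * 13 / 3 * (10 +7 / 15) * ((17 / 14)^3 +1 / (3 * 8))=-23605087 / 185220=-127.44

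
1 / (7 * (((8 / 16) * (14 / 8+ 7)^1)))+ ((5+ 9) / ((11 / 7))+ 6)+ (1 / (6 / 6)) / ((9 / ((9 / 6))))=244303 / 16170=15.11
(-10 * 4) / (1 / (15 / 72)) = -8.33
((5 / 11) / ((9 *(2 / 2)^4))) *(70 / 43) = 350 / 4257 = 0.08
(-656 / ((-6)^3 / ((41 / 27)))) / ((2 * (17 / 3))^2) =1681 / 46818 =0.04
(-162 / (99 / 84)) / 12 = -126 / 11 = -11.45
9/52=0.17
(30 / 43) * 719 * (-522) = -11259540 / 43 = -261849.77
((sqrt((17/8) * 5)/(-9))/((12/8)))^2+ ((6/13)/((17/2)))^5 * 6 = 44812728815921/768632763117258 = 0.06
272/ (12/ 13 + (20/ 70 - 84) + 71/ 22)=-544544/ 159287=-3.42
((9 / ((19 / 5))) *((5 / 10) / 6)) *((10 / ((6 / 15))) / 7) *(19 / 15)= 25 / 28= 0.89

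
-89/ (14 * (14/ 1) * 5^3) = -89/ 24500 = -0.00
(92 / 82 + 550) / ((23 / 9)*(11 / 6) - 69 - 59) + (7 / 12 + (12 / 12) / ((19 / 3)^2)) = -4566432023 / 1182718308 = -3.86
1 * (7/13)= 7/13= 0.54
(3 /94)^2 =9 /8836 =0.00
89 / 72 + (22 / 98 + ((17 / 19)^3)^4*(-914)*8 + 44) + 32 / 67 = -982959683991720111771181 / 523174527309182872536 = -1878.84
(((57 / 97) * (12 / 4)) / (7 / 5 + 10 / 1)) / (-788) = -15 / 76436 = -0.00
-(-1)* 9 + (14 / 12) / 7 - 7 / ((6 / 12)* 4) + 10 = 47 / 3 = 15.67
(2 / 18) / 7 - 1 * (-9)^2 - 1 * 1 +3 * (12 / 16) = -20093 / 252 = -79.73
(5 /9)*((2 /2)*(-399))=-665 /3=-221.67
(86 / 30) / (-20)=-43 / 300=-0.14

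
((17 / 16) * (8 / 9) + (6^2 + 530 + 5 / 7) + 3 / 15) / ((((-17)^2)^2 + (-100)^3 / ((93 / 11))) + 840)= -11090281 / 662429670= -0.02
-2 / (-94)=1 / 47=0.02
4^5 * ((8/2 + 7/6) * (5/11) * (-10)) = -24048.48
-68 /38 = -34 /19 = -1.79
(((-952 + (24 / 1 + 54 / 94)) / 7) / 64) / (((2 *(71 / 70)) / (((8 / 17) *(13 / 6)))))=-2833285 / 2722992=-1.04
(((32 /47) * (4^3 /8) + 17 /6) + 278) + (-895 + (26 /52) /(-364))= -62484017 /102648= -608.72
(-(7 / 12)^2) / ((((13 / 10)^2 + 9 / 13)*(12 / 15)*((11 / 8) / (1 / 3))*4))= -79625 / 7358472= -0.01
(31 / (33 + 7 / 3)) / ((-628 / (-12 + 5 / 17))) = 18507 / 1131656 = 0.02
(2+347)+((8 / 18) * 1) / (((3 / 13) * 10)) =47141 / 135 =349.19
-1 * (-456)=456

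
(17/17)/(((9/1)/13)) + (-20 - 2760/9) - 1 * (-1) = -2918/9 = -324.22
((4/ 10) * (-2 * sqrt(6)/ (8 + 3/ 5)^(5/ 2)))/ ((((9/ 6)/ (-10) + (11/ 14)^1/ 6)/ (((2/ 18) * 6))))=700 * sqrt(1290)/ 79507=0.32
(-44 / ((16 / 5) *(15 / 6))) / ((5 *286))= -0.00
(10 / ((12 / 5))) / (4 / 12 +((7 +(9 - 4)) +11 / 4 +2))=10 / 41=0.24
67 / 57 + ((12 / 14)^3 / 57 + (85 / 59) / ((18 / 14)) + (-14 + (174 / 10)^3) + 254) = 5510.33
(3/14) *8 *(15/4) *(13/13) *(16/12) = 60/7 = 8.57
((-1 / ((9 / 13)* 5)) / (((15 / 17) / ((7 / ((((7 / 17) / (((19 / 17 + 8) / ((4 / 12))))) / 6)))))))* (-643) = 8810386 / 15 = 587359.07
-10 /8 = -5 /4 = -1.25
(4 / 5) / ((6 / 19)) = 38 / 15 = 2.53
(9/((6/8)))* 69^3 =3942108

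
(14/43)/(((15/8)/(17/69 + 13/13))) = 224/1035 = 0.22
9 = 9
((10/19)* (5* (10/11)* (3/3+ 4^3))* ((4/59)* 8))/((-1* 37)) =-2.28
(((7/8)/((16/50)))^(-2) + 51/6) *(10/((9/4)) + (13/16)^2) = 6219416737/141120000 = 44.07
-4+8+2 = 6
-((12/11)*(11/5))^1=-12/5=-2.40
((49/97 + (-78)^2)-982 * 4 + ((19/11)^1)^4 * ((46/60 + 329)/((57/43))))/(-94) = -558663450767/12014697420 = -46.50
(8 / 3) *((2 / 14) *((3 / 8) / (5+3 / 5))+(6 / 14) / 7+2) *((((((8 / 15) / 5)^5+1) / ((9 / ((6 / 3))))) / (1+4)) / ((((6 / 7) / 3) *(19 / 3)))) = 0.14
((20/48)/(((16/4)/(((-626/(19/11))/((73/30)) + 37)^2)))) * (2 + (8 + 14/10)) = 24105978121/1620016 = 14880.09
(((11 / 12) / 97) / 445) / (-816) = -0.00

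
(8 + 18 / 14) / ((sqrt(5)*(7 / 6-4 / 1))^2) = 0.23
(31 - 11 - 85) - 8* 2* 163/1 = -2673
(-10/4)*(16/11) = -40/11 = -3.64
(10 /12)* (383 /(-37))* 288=-2484.32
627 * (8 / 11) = 456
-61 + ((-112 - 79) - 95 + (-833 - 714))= -1894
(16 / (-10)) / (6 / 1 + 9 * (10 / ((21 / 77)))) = -1 / 210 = -0.00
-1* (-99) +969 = 1068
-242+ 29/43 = -241.33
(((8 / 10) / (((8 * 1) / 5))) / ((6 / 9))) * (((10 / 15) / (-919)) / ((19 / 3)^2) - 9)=-8957511 / 1327036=-6.75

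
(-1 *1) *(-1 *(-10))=-10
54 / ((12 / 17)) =153 / 2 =76.50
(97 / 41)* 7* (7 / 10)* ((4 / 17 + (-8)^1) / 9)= -104566 / 10455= -10.00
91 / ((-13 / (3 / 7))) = -3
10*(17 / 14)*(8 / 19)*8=5440 / 133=40.90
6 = 6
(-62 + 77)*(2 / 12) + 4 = 6.50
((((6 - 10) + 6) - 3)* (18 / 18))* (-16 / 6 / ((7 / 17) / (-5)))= -680 / 21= -32.38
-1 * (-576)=576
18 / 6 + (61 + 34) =98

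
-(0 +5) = -5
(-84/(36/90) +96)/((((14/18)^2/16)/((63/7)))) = -1329696/49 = -27136.65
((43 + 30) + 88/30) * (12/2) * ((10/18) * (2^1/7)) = 4556/63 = 72.32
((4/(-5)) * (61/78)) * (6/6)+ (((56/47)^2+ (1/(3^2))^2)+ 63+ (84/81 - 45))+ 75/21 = 23.41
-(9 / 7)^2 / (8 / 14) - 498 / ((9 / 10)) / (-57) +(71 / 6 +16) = 165895 / 4788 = 34.65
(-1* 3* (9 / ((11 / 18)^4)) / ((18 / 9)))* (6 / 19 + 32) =-870146064 / 278179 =-3128.01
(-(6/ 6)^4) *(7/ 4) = -7/ 4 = -1.75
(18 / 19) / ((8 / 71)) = 639 / 76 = 8.41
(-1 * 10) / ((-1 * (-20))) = -1 / 2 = -0.50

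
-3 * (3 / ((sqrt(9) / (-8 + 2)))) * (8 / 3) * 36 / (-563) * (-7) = 12096 / 563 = 21.48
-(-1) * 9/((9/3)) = 3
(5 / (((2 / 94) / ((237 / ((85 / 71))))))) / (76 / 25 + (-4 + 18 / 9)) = 19771725 / 442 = 44732.41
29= 29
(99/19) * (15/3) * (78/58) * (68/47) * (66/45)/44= 43758/25897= 1.69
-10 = -10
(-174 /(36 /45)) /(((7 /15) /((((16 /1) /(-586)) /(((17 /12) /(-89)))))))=-27874800 /34867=-799.46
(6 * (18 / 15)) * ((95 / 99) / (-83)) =-76 / 913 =-0.08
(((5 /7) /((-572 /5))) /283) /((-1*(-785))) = -5 /177901724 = -0.00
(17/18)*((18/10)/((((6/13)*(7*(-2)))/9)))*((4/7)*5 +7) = -45747/1960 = -23.34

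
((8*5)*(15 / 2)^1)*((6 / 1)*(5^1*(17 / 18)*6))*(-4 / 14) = -102000 / 7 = -14571.43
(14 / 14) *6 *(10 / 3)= 20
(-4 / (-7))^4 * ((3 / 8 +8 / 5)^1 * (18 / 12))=3792 / 12005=0.32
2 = 2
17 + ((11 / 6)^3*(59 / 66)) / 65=1439219 / 84240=17.08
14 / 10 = 7 / 5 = 1.40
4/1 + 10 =14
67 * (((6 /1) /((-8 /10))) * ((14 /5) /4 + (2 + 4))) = -13467 /4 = -3366.75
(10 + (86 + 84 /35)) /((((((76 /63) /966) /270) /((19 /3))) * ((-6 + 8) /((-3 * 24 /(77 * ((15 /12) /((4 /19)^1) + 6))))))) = -11087145216 /2101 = -5277080.06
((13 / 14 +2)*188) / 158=1927 / 553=3.48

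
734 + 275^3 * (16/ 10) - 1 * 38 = 33275696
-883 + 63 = -820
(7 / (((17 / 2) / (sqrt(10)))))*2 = 28*sqrt(10) / 17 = 5.21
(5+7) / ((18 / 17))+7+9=82 / 3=27.33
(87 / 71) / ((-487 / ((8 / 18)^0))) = -87 / 34577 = -0.00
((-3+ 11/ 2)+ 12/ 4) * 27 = 297/ 2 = 148.50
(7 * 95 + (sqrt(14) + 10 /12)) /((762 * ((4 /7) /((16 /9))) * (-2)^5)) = -27965 /329184 - 7 * sqrt(14) /54864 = -0.09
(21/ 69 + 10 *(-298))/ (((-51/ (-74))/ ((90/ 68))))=-38035815/ 6647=-5722.25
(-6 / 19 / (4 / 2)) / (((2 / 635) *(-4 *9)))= 635 / 456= 1.39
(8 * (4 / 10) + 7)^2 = 104.04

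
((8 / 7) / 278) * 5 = 0.02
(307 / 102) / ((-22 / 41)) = -12587 / 2244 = -5.61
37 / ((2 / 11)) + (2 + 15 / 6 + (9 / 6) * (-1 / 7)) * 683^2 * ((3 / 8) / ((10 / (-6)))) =-12589505 / 28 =-449625.18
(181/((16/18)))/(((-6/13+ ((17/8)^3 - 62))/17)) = -65.48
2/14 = 1/7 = 0.14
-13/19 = -0.68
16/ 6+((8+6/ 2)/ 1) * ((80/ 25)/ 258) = 1808/ 645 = 2.80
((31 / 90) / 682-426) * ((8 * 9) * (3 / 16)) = -2530437 / 440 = -5750.99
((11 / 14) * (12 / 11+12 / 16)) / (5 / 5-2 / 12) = 243 / 140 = 1.74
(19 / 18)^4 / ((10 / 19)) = 2476099 / 1049760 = 2.36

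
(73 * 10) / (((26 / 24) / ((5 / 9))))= 374.36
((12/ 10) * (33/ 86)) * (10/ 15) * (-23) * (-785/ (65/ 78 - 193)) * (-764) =1092486384/ 49579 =22035.26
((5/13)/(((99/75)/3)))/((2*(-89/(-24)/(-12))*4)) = -0.35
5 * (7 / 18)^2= 245 / 324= 0.76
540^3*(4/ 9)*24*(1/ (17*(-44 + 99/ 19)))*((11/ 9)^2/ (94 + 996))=-433382400/ 124151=-3490.77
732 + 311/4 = 3239/4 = 809.75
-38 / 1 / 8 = -19 / 4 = -4.75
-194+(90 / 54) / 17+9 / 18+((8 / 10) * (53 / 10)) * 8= -406679 / 2550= -159.48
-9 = -9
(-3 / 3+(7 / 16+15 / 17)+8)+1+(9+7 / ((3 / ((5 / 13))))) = 203857 / 10608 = 19.22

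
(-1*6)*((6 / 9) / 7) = -4 / 7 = -0.57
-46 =-46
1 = 1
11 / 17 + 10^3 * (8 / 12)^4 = 272891 / 1377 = 198.18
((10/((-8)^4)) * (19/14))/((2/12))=285/14336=0.02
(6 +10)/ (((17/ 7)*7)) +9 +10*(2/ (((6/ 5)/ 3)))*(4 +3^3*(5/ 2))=60944/ 17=3584.94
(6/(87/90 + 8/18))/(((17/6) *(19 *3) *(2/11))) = 5940/41021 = 0.14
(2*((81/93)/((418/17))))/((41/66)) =2754/24149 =0.11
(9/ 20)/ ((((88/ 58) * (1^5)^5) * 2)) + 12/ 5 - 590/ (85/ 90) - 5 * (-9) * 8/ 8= -3453711/ 5984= -577.16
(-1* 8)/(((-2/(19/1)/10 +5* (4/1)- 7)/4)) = -1520/617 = -2.46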